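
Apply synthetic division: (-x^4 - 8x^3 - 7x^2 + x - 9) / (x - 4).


Synthetic division with c = 4. Coefficients: -1, -8, -7, 1, -9
Bring down -1.
  -1 * 4 = -4; -4 - 8 = -12
  -12 * 4 = -48; -48 - 7 = -55
  -55 * 4 = -220; -220 + 1 = -219
  -219 * 4 = -876; -876 - 9 = -885
Quotient: -x^3 - 12x^2 - 55x - 219, Remainder: -885


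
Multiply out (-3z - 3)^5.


Expand (-3z - 3)^5 by repeated multiplication:
  (-3z - 3)^2 = 9z^2 + 18z + 9
  (-3z - 3)^3 = -27z^3 - 81z^2 - 81z - 27
  (-3z - 3)^4 = 81z^4 + 324z^3 + 486z^2 + 324z + 81
= -243z^5 - 1215z^4 - 2430z^3 - 2430z^2 - 1215z - 243


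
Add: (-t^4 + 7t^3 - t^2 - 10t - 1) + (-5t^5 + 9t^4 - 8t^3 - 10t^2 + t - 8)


Align terms by degree and add:
  -t^4 + 7t^3 - t^2 - 10t - 1
  -5t^5 + 9t^4 - 8t^3 - 10t^2 + t - 8
= -5t^5 + 8t^4 - t^3 - 11t^2 - 9t - 9


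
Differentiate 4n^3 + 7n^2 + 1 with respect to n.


Apply the power rule term by term:
  d/dn(4n^3) = 12n^2
  d/dn(7n^2) = 14n
  d/dn(1) = 0
p'(n) = 12n^2 + 14n


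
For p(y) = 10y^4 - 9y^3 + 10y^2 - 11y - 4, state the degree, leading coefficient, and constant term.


Highest power of y is 4, with coefficient 10. Constant term is -4.
Degree = 4, leading coefficient = 10, constant term = -4


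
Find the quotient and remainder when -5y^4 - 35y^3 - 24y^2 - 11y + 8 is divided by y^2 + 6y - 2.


(-5y^4 - 35y^3 - 24y^2 - 11y + 8) / (y^2 + 6y - 2)
Step 1: -5y^2 * (y^2 + 6y - 2) = -5y^4 - 30y^3 + 10y^2; subtract.
Step 2: -5y * (y^2 + 6y - 2) = -5y^3 - 30y^2 + 10y; subtract.
Step 3: -4 * (y^2 + 6y - 2) = -4y^2 - 24y + 8; subtract.
Quotient: -5y^2 - 5y - 4, Remainder: 3y


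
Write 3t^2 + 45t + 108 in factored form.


Roots satisfy r1 + r2 = -b/a = -15 and r1*r2 = c/a = 36.
So r1 = -3, r2 = -12.
3t^2 + 45t + 108 = 3(t - r1)(t - r2) = 3(t + 3)(t + 12)


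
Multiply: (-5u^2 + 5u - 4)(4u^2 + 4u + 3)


Distribute each term of the first polynomial:
  (-5u^2)(4u^2 + 4u + 3) = -20u^4 - 20u^3 - 15u^2
  (5u)(4u^2 + 4u + 3) = 20u^3 + 20u^2 + 15u
  (-4)(4u^2 + 4u + 3) = -16u^2 - 16u - 12
Sum: -20u^4 - 11u^2 - u - 12


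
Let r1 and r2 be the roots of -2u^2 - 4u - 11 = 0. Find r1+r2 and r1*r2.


For au^2+bu+c=0: sum = -b/a, product = c/a.
a=-2, b=-4, c=-11
Sum = -(-4)/-2 = -2
Product = (-11)/-2 = 11/2


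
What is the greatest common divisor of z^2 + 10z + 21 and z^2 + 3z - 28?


Factor each:
  z^2 + 10z + 21 = (z + 7)(z + 3)
  z^2 + 3z - 28 = (z + 7)(z - 4)
Common monic factor: z + 7


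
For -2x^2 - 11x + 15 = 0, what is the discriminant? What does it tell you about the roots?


D = b^2 - 4ac = (-11)^2 - 4(-2)(15) = 121 + 120 = 241
Since D > 0: two distinct irrational roots


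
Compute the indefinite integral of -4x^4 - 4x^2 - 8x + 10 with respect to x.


Reverse power rule on each term:
  ∫ -4x^4 dx = -(4/5)x^5
  ∫ -4x^2 dx = -(4/3)x^3
  ∫ -8x dx = -4x^2
  ∫ 10 dx = 10x
F(x) = -(4/5)x^5 - (4/3)x^3 - 4x^2 + 10x + C


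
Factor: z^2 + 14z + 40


Roots satisfy r1 + r2 = -b/a = -14 and r1*r2 = c/a = 40.
So r1 = -10, r2 = -4.
z^2 + 14z + 40 = (z - r1)(z - r2) = (z + 10)(z + 4)


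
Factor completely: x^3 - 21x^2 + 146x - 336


Try integer roots (divisors of -336). x=6: p(6)=0.
Divide out (x - 6): quotient is x^2 - 15x + 56.
Factor the quadratic: (x - 7)(x - 8)
Result: (x - 6)(x - 7)(x - 8)


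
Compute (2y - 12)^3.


Expand (2y - 12)^3 by repeated multiplication:
  (2y - 12)^2 = 4y^2 - 48y + 144
= 8y^3 - 144y^2 + 864y - 1728


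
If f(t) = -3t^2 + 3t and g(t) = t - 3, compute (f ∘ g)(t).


Substitute g(t) into f:
f(g(t)) = -3*(t - 3)^2 + 3*(t - 3)
(t - 3)^2 = t^2 - 6t + 9
Expand and combine: -3t^2 + 21t - 36


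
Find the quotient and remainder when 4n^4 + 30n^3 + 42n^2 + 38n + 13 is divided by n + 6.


(4n^4 + 30n^3 + 42n^2 + 38n + 13) / (n + 6)
Step 1: 4n^3 * (n + 6) = 4n^4 + 24n^3; subtract.
Step 2: 6n^2 * (n + 6) = 6n^3 + 36n^2; subtract.
Step 3: 6n * (n + 6) = 6n^2 + 36n; subtract.
Step 4: 2 * (n + 6) = 2n + 12; subtract.
Quotient: 4n^3 + 6n^2 + 6n + 2, Remainder: 1


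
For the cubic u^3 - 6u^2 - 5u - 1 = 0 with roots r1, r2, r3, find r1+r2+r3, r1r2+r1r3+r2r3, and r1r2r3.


Monic cubic u^3+bu^2+cu+d=0: sum=-b, pairwise sum=c, product=-d.
b=-6, c=-5, d=-1
r1+r2+r3 = 6
r1r2+r1r3+r2r3 = -5
r1r2r3 = 1


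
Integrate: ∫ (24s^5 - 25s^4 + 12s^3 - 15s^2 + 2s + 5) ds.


Reverse power rule on each term:
  ∫ 24s^5 ds = 4s^6
  ∫ -25s^4 ds = -5s^5
  ∫ 12s^3 ds = 3s^4
  ∫ -15s^2 ds = -5s^3
  ∫ 2s ds = s^2
  ∫ 5 ds = 5s
F(s) = 4s^6 - 5s^5 + 3s^4 - 5s^3 + s^2 + 5s + C


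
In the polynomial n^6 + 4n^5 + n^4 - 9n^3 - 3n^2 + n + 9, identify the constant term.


Read off the constant term: 9


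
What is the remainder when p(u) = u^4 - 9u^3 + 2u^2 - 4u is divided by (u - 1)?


By the Remainder Theorem, the remainder equals p(1):
  1*(1)^4 = 1
  -9*(1)^3 = -9
  2*(1)^2 = 2
  -4*(1)^1 = -4
  constant: 0
Sum: 1 - 9 + 2 - 4 + 0 = -10


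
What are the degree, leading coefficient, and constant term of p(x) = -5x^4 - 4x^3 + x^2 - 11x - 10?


Highest power of x is 4, with coefficient -5. Constant term is -10.
Degree = 4, leading coefficient = -5, constant term = -10


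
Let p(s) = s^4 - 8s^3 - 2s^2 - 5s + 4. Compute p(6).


Using direct substitution:
  1 * (6)^4 = 1296
  -8 * (6)^3 = -1728
  -2 * (6)^2 = -72
  -5 * (6)^1 = -30
  constant: 4
Sum = 1296 - 1728 - 72 - 30 + 4 = -530


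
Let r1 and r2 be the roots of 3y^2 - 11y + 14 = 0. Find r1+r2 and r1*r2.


For ay^2+by+c=0: sum = -b/a, product = c/a.
a=3, b=-11, c=14
Sum = -(-11)/3 = 11/3
Product = (14)/3 = 14/3


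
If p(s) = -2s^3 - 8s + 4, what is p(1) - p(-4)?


p(1) = -6
p(-4) = 164
p(1) - p(-4) = -6 - 164 = -170


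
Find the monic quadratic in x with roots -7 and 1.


p(x) = (x + 7)(x - 1)
Expand: x^2 + 6x - 7


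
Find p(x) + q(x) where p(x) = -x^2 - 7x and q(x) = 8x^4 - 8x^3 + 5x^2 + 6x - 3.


Align terms by degree and add:
  -x^2 - 7x
+ 8x^4 - 8x^3 + 5x^2 + 6x - 3
= 8x^4 - 8x^3 + 4x^2 - x - 3


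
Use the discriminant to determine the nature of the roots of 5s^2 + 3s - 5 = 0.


D = b^2 - 4ac = (3)^2 - 4(5)(-5) = 9 + 100 = 109
Since D > 0: two distinct irrational roots


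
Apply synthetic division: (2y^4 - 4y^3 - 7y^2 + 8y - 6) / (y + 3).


Synthetic division with c = -3. Coefficients: 2, -4, -7, 8, -6
Bring down 2.
  2 * -3 = -6; -6 - 4 = -10
  -10 * -3 = 30; 30 - 7 = 23
  23 * -3 = -69; -69 + 8 = -61
  -61 * -3 = 183; 183 - 6 = 177
Quotient: 2y^3 - 10y^2 + 23y - 61, Remainder: 177


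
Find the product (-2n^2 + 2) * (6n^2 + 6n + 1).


Distribute each term of the first polynomial:
  (-2n^2)(6n^2 + 6n + 1) = -12n^4 - 12n^3 - 2n^2
  (2)(6n^2 + 6n + 1) = 12n^2 + 12n + 2
Sum: -12n^4 - 12n^3 + 10n^2 + 12n + 2


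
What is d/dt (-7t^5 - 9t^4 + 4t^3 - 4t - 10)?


Apply the power rule term by term:
  d/dt(-7t^5) = -35t^4
  d/dt(-9t^4) = -36t^3
  d/dt(4t^3) = 12t^2
  d/dt(-4t) = -4
  d/dt(-10) = 0
p'(t) = -35t^4 - 36t^3 + 12t^2 - 4


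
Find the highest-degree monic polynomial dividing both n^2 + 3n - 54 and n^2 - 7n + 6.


Factor each:
  n^2 + 3n - 54 = (n - 6)(n + 9)
  n^2 - 7n + 6 = (n - 6)(n - 1)
Common monic factor: n - 6


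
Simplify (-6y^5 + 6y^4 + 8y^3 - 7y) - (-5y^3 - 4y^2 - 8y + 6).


Distribute the minus sign:
  (-6y^5 + 6y^4 + 8y^3 - 7y)
- (-5y^3 - 4y^2 - 8y + 6)
Negate second polynomial: 5y^3 + 4y^2 + 8y - 6
Add: -6y^5 + 6y^4 + 13y^3 + 4y^2 + y - 6


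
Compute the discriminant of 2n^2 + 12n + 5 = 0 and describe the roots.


D = b^2 - 4ac = (12)^2 - 4(2)(5) = 144 - 40 = 104
Since D > 0: two distinct irrational roots


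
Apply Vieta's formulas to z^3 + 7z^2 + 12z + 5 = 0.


Monic cubic z^3+bz^2+cz+d=0: sum=-b, pairwise sum=c, product=-d.
b=7, c=12, d=5
r1+r2+r3 = -7
r1r2+r1r3+r2r3 = 12
r1r2r3 = -5


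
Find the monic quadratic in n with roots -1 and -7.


p(n) = (n + 1)(n + 7)
Expand: n^2 + 8n + 7


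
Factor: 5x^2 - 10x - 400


Roots satisfy r1 + r2 = -b/a = 2 and r1*r2 = c/a = -80.
So r1 = -8, r2 = 10.
5x^2 - 10x - 400 = 5(x - r1)(x - r2) = 5(x + 8)(x - 10)


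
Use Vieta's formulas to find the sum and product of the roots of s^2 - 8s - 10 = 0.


For as^2+bs+c=0: sum = -b/a, product = c/a.
a=1, b=-8, c=-10
Sum = -(-8)/1 = 8
Product = (-10)/1 = -10


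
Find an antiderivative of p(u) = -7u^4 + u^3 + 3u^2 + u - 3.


Reverse power rule on each term:
  ∫ -7u^4 du = -(7/5)u^5
  ∫ u^3 du = (1/4)u^4
  ∫ 3u^2 du = u^3
  ∫ u du = (1/2)u^2
  ∫ -3 du = -3u
F(u) = -(7/5)u^5 + (1/4)u^4 + u^3 + (1/2)u^2 - 3u + C


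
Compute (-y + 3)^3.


Expand (-y + 3)^3 by repeated multiplication:
  (-y + 3)^2 = y^2 - 6y + 9
= -y^3 + 9y^2 - 27y + 27


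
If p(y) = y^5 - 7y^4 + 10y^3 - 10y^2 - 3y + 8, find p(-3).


Using direct substitution:
  1 * (-3)^5 = -243
  -7 * (-3)^4 = -567
  10 * (-3)^3 = -270
  -10 * (-3)^2 = -90
  -3 * (-3)^1 = 9
  constant: 8
Sum = -243 - 567 - 270 - 90 + 9 + 8 = -1153


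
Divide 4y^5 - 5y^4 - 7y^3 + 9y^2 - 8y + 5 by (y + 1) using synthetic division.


Synthetic division with c = -1. Coefficients: 4, -5, -7, 9, -8, 5
Bring down 4.
  4 * -1 = -4; -4 - 5 = -9
  -9 * -1 = 9; 9 - 7 = 2
  2 * -1 = -2; -2 + 9 = 7
  7 * -1 = -7; -7 - 8 = -15
  -15 * -1 = 15; 15 + 5 = 20
Quotient: 4y^4 - 9y^3 + 2y^2 + 7y - 15, Remainder: 20


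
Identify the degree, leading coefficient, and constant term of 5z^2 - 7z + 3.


Highest power of z is 2, with coefficient 5. Constant term is 3.
Degree = 2, leading coefficient = 5, constant term = 3


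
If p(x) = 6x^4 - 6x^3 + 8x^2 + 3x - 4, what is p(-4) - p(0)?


p(-4) = 2032
p(0) = -4
p(-4) - p(0) = 2032 + 4 = 2036


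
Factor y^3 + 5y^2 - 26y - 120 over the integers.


Try integer roots (divisors of -120). y=-4: p(-4)=0.
Divide out (y + 4): quotient is y^2 + y - 30.
Factor the quadratic: (y - 5)(y + 6)
Result: (y + 4)(y - 5)(y + 6)


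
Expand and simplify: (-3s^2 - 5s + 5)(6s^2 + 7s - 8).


Distribute each term of the first polynomial:
  (-3s^2)(6s^2 + 7s - 8) = -18s^4 - 21s^3 + 24s^2
  (-5s)(6s^2 + 7s - 8) = -30s^3 - 35s^2 + 40s
  (5)(6s^2 + 7s - 8) = 30s^2 + 35s - 40
Sum: -18s^4 - 51s^3 + 19s^2 + 75s - 40


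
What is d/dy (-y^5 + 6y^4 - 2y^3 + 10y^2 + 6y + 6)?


Apply the power rule term by term:
  d/dy(-y^5) = -5y^4
  d/dy(6y^4) = 24y^3
  d/dy(-2y^3) = -6y^2
  d/dy(10y^2) = 20y
  d/dy(6y) = 6
  d/dy(6) = 0
p'(y) = -5y^4 + 24y^3 - 6y^2 + 20y + 6


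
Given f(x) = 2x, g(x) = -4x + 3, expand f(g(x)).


Substitute g(x) into f:
f(g(x)) = 2*(-4x + 3)
Expand and combine: -8x + 6


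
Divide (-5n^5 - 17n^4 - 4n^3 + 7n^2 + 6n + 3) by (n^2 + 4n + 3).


(-5n^5 - 17n^4 - 4n^3 + 7n^2 + 6n + 3) / (n^2 + 4n + 3)
Step 1: -5n^3 * (n^2 + 4n + 3) = -5n^5 - 20n^4 - 15n^3; subtract.
Step 2: 3n^2 * (n^2 + 4n + 3) = 3n^4 + 12n^3 + 9n^2; subtract.
Step 3: -n * (n^2 + 4n + 3) = -n^3 - 4n^2 - 3n; subtract.
Step 4: 2 * (n^2 + 4n + 3) = 2n^2 + 8n + 6; subtract.
Quotient: -5n^3 + 3n^2 - n + 2, Remainder: n - 3


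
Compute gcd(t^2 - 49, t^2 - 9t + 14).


Factor each:
  t^2 - 49 = (t - 7)(t + 7)
  t^2 - 9t + 14 = (t - 7)(t - 2)
Common monic factor: t - 7


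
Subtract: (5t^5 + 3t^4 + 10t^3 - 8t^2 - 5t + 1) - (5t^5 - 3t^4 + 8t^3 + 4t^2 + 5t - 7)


Distribute the minus sign:
  (5t^5 + 3t^4 + 10t^3 - 8t^2 - 5t + 1)
- (5t^5 - 3t^4 + 8t^3 + 4t^2 + 5t - 7)
Negate second polynomial: -5t^5 + 3t^4 - 8t^3 - 4t^2 - 5t + 7
Add: 6t^4 + 2t^3 - 12t^2 - 10t + 8


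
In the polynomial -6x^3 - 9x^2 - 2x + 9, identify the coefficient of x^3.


Read off the coefficient of x^3: -6


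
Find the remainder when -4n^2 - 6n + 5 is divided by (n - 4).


By the Remainder Theorem, the remainder equals p(4):
  -4*(4)^2 = -64
  -6*(4)^1 = -24
  constant: 5
Sum: -64 - 24 + 5 = -83


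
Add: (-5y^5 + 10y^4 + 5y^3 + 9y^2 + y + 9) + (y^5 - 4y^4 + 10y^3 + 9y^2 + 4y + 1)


Align terms by degree and add:
  -5y^5 + 10y^4 + 5y^3 + 9y^2 + y + 9
+ y^5 - 4y^4 + 10y^3 + 9y^2 + 4y + 1
= -4y^5 + 6y^4 + 15y^3 + 18y^2 + 5y + 10


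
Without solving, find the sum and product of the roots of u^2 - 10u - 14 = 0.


For au^2+bu+c=0: sum = -b/a, product = c/a.
a=1, b=-10, c=-14
Sum = -(-10)/1 = 10
Product = (-14)/1 = -14


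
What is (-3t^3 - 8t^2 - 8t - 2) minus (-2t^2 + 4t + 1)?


Distribute the minus sign:
  (-3t^3 - 8t^2 - 8t - 2)
- (-2t^2 + 4t + 1)
Negate second polynomial: 2t^2 - 4t - 1
Add: -3t^3 - 6t^2 - 12t - 3


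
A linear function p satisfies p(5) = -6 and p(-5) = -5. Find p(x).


p(x) = mx + b. Using p(5)=-6, p(-5)=-5:
m = (-6 + 5)/(5 + 5) = -1/10 = -1/10
b = -6 - m*(5) = -6 + 1/2 = -11/2
p(x) = -(1/10)x - (11/2)


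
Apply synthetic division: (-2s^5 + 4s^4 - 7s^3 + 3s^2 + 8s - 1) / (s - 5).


Synthetic division with c = 5. Coefficients: -2, 4, -7, 3, 8, -1
Bring down -2.
  -2 * 5 = -10; -10 + 4 = -6
  -6 * 5 = -30; -30 - 7 = -37
  -37 * 5 = -185; -185 + 3 = -182
  -182 * 5 = -910; -910 + 8 = -902
  -902 * 5 = -4510; -4510 - 1 = -4511
Quotient: -2s^4 - 6s^3 - 37s^2 - 182s - 902, Remainder: -4511


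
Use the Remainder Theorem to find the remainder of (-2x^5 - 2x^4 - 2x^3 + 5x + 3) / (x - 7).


By the Remainder Theorem, the remainder equals p(7):
  -2*(7)^5 = -33614
  -2*(7)^4 = -4802
  -2*(7)^3 = -686
  0*(7)^2 = 0
  5*(7)^1 = 35
  constant: 3
Sum: -33614 - 4802 - 686 + 0 + 35 + 3 = -39064


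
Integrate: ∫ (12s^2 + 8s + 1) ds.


Reverse power rule on each term:
  ∫ 12s^2 ds = 4s^3
  ∫ 8s ds = 4s^2
  ∫ 1 ds = s
F(s) = 4s^3 + 4s^2 + s + C


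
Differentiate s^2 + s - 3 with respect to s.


Apply the power rule term by term:
  d/ds(s^2) = 2s
  d/ds(s) = 1
  d/ds(-3) = 0
p'(s) = 2s + 1


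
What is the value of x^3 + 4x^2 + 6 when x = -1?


Using direct substitution:
  1 * (-1)^3 = -1
  4 * (-1)^2 = 4
  0 * (-1)^1 = 0
  constant: 6
Sum = -1 + 4 + 0 + 6 = 9


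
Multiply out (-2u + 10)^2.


Expand (-2u + 10)^2 by repeated multiplication:
= 4u^2 - 40u + 100


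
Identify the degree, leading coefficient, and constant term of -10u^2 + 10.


Highest power of u is 2, with coefficient -10. Constant term is 10.
Degree = 2, leading coefficient = -10, constant term = 10


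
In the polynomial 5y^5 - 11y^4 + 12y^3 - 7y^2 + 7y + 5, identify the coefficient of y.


Read off the coefficient of y: 7


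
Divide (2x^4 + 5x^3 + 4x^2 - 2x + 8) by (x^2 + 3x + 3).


(2x^4 + 5x^3 + 4x^2 - 2x + 8) / (x^2 + 3x + 3)
Step 1: 2x^2 * (x^2 + 3x + 3) = 2x^4 + 6x^3 + 6x^2; subtract.
Step 2: -x * (x^2 + 3x + 3) = -x^3 - 3x^2 - 3x; subtract.
Step 3: 1 * (x^2 + 3x + 3) = x^2 + 3x + 3; subtract.
Quotient: 2x^2 - x + 1, Remainder: -2x + 5


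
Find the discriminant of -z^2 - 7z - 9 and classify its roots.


D = b^2 - 4ac = (-7)^2 - 4(-1)(-9) = 49 - 36 = 13
Since D > 0: two distinct irrational roots


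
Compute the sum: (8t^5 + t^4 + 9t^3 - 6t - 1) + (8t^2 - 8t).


Align terms by degree and add:
  8t^5 + t^4 + 9t^3 - 6t - 1
+ 8t^2 - 8t
= 8t^5 + t^4 + 9t^3 + 8t^2 - 14t - 1


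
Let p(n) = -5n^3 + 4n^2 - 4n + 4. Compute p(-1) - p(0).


p(-1) = 17
p(0) = 4
p(-1) - p(0) = 17 - 4 = 13


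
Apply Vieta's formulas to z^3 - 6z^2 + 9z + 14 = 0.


Monic cubic z^3+bz^2+cz+d=0: sum=-b, pairwise sum=c, product=-d.
b=-6, c=9, d=14
r1+r2+r3 = 6
r1r2+r1r3+r2r3 = 9
r1r2r3 = -14


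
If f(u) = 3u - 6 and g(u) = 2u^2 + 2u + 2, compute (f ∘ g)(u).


Substitute g(u) into f:
f(g(u)) = 3*(2u^2 + 2u + 2) + (-6)
Expand and combine: 6u^2 + 6u


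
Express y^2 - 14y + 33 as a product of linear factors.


Roots satisfy r1 + r2 = -b/a = 14 and r1*r2 = c/a = 33.
So r1 = 3, r2 = 11.
y^2 - 14y + 33 = (y - r1)(y - r2) = (y - 3)(y - 11)


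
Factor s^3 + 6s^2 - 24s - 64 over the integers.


Try integer roots (divisors of -64). s=-2: p(-2)=0.
Divide out (s + 2): quotient is s^2 + 4s - 32.
Factor the quadratic: (s + 8)(s - 4)
Result: (s + 2)(s + 8)(s - 4)


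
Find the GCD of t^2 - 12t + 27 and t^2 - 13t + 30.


Factor each:
  t^2 - 12t + 27 = (t - 3)(t - 9)
  t^2 - 13t + 30 = (t - 3)(t - 10)
Common monic factor: t - 3


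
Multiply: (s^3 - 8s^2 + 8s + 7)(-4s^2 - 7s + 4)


Distribute each term of the first polynomial:
  (s^3)(-4s^2 - 7s + 4) = -4s^5 - 7s^4 + 4s^3
  (-8s^2)(-4s^2 - 7s + 4) = 32s^4 + 56s^3 - 32s^2
  (8s)(-4s^2 - 7s + 4) = -32s^3 - 56s^2 + 32s
  (7)(-4s^2 - 7s + 4) = -28s^2 - 49s + 28
Sum: -4s^5 + 25s^4 + 28s^3 - 116s^2 - 17s + 28


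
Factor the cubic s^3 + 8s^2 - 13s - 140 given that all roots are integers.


Try integer roots (divisors of -140). s=-7: p(-7)=0.
Divide out (s + 7): quotient is s^2 + s - 20.
Factor the quadratic: (s + 5)(s - 4)
Result: (s + 7)(s + 5)(s - 4)


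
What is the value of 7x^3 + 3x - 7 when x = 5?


Using direct substitution:
  7 * (5)^3 = 875
  0 * (5)^2 = 0
  3 * (5)^1 = 15
  constant: -7
Sum = 875 + 0 + 15 - 7 = 883


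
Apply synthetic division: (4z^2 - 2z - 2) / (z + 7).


Synthetic division with c = -7. Coefficients: 4, -2, -2
Bring down 4.
  4 * -7 = -28; -28 - 2 = -30
  -30 * -7 = 210; 210 - 2 = 208
Quotient: 4z - 30, Remainder: 208


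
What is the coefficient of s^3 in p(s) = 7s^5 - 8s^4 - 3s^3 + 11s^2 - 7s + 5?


Read off the coefficient of s^3: -3


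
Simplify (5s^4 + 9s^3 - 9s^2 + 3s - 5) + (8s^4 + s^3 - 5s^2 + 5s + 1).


Align terms by degree and add:
  5s^4 + 9s^3 - 9s^2 + 3s - 5
+ 8s^4 + s^3 - 5s^2 + 5s + 1
= 13s^4 + 10s^3 - 14s^2 + 8s - 4


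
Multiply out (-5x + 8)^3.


Expand (-5x + 8)^3 by repeated multiplication:
  (-5x + 8)^2 = 25x^2 - 80x + 64
= -125x^3 + 600x^2 - 960x + 512


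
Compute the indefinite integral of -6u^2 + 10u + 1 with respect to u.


Reverse power rule on each term:
  ∫ -6u^2 du = -2u^3
  ∫ 10u du = 5u^2
  ∫ 1 du = u
F(u) = -2u^3 + 5u^2 + u + C


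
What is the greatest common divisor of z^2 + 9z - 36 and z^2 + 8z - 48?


Factor each:
  z^2 + 9z - 36 = (z + 12)(z - 3)
  z^2 + 8z - 48 = (z + 12)(z - 4)
Common monic factor: z + 12


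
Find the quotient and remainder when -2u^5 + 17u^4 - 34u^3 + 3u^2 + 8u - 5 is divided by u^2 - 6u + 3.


(-2u^5 + 17u^4 - 34u^3 + 3u^2 + 8u - 5) / (u^2 - 6u + 3)
Step 1: -2u^3 * (u^2 - 6u + 3) = -2u^5 + 12u^4 - 6u^3; subtract.
Step 2: 5u^2 * (u^2 - 6u + 3) = 5u^4 - 30u^3 + 15u^2; subtract.
Step 3: 2u * (u^2 - 6u + 3) = 2u^3 - 12u^2 + 6u; subtract.
Step 4: 0 * (u^2 - 6u + 3) = 0; subtract.
Quotient: -2u^3 + 5u^2 + 2u, Remainder: 2u - 5


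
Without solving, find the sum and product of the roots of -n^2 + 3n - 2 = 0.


For an^2+bn+c=0: sum = -b/a, product = c/a.
a=-1, b=3, c=-2
Sum = -(3)/-1 = 3
Product = (-2)/-1 = 2


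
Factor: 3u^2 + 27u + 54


Roots satisfy r1 + r2 = -b/a = -9 and r1*r2 = c/a = 18.
So r1 = -3, r2 = -6.
3u^2 + 27u + 54 = 3(u - r1)(u - r2) = 3(u + 3)(u + 6)


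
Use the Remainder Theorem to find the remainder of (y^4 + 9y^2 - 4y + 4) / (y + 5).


By the Remainder Theorem, the remainder equals p(-5):
  1*(-5)^4 = 625
  0*(-5)^3 = 0
  9*(-5)^2 = 225
  -4*(-5)^1 = 20
  constant: 4
Sum: 625 + 0 + 225 + 20 + 4 = 874


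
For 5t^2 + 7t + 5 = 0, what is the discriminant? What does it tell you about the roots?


D = b^2 - 4ac = (7)^2 - 4(5)(5) = 49 - 100 = -51
Since D < 0: two complex conjugate roots (no real roots)


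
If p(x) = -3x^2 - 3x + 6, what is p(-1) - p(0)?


p(-1) = 6
p(0) = 6
p(-1) - p(0) = 6 - 6 = 0


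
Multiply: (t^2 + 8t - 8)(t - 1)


Distribute each term of the first polynomial:
  (t^2)(t - 1) = t^3 - t^2
  (8t)(t - 1) = 8t^2 - 8t
  (-8)(t - 1) = -8t + 8
Sum: t^3 + 7t^2 - 16t + 8


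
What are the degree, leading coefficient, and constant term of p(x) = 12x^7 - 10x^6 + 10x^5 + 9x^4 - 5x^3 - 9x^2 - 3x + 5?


Highest power of x is 7, with coefficient 12. Constant term is 5.
Degree = 7, leading coefficient = 12, constant term = 5


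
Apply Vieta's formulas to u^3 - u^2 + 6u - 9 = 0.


Monic cubic u^3+bu^2+cu+d=0: sum=-b, pairwise sum=c, product=-d.
b=-1, c=6, d=-9
r1+r2+r3 = 1
r1r2+r1r3+r2r3 = 6
r1r2r3 = 9


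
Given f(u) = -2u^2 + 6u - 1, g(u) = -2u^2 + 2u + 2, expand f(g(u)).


Substitute g(u) into f:
f(g(u)) = -2*(-2u^2 + 2u + 2)^2 + 6*(-2u^2 + 2u + 2) + (-1)
(-2u^2 + 2u + 2)^2 = 4u^4 - 8u^3 - 4u^2 + 8u + 4
Expand and combine: -8u^4 + 16u^3 - 4u^2 - 4u + 3


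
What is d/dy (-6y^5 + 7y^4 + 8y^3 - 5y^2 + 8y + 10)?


Apply the power rule term by term:
  d/dy(-6y^5) = -30y^4
  d/dy(7y^4) = 28y^3
  d/dy(8y^3) = 24y^2
  d/dy(-5y^2) = -10y
  d/dy(8y) = 8
  d/dy(10) = 0
p'(y) = -30y^4 + 28y^3 + 24y^2 - 10y + 8


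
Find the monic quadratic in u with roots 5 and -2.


p(u) = (u - 5)(u + 2)
Expand: u^2 - 3u - 10


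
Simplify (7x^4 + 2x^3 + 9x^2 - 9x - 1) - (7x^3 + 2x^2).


Distribute the minus sign:
  (7x^4 + 2x^3 + 9x^2 - 9x - 1)
- (7x^3 + 2x^2)
Negate second polynomial: -7x^3 - 2x^2
Add: 7x^4 - 5x^3 + 7x^2 - 9x - 1


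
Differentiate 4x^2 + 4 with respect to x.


Apply the power rule term by term:
  d/dx(4x^2) = 8x
  d/dx(4) = 0
p'(x) = 8x


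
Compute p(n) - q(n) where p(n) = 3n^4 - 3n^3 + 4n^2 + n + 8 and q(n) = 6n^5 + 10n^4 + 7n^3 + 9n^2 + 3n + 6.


Distribute the minus sign:
  (3n^4 - 3n^3 + 4n^2 + n + 8)
- (6n^5 + 10n^4 + 7n^3 + 9n^2 + 3n + 6)
Negate second polynomial: -6n^5 - 10n^4 - 7n^3 - 9n^2 - 3n - 6
Add: -6n^5 - 7n^4 - 10n^3 - 5n^2 - 2n + 2


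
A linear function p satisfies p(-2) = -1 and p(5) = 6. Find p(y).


p(y) = my + b. Using p(-2)=-1, p(5)=6:
m = (-1 - 6)/(-2 - 5) = -7/-7 = 1
b = -1 - m*(-2) = -1 + 2 = 1
p(y) = y + 1


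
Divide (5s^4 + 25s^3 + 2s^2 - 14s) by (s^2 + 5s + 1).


(5s^4 + 25s^3 + 2s^2 - 14s) / (s^2 + 5s + 1)
Step 1: 5s^2 * (s^2 + 5s + 1) = 5s^4 + 25s^3 + 5s^2; subtract.
Step 2: 0 * (s^2 + 5s + 1) = 0; subtract.
Step 3: -3 * (s^2 + 5s + 1) = -3s^2 - 15s - 3; subtract.
Quotient: 5s^2 - 3, Remainder: s + 3


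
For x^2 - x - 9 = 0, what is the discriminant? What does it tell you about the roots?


D = b^2 - 4ac = (-1)^2 - 4(1)(-9) = 1 + 36 = 37
Since D > 0: two distinct irrational roots


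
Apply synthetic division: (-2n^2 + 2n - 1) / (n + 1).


Synthetic division with c = -1. Coefficients: -2, 2, -1
Bring down -2.
  -2 * -1 = 2; 2 + 2 = 4
  4 * -1 = -4; -4 - 1 = -5
Quotient: -2n + 4, Remainder: -5


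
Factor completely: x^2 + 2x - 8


Roots satisfy r1 + r2 = -b/a = -2 and r1*r2 = c/a = -8.
So r1 = 2, r2 = -4.
x^2 + 2x - 8 = (x - r1)(x - r2) = (x - 2)(x + 4)


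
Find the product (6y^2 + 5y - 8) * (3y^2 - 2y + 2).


Distribute each term of the first polynomial:
  (6y^2)(3y^2 - 2y + 2) = 18y^4 - 12y^3 + 12y^2
  (5y)(3y^2 - 2y + 2) = 15y^3 - 10y^2 + 10y
  (-8)(3y^2 - 2y + 2) = -24y^2 + 16y - 16
Sum: 18y^4 + 3y^3 - 22y^2 + 26y - 16


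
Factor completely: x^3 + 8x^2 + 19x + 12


Try integer roots (divisors of 12). x=-1: p(-1)=0.
Divide out (x + 1): quotient is x^2 + 7x + 12.
Factor the quadratic: (x + 3)(x + 4)
Result: (x + 1)(x + 3)(x + 4)


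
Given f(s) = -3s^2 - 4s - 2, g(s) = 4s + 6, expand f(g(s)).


Substitute g(s) into f:
f(g(s)) = -3*(4s + 6)^2 + (-4)*(4s + 6) + (-2)
(4s + 6)^2 = 16s^2 + 48s + 36
Expand and combine: -48s^2 - 160s - 134


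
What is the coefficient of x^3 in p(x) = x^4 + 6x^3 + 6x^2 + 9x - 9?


Read off the coefficient of x^3: 6


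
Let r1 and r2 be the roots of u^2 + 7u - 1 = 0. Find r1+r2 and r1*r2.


For au^2+bu+c=0: sum = -b/a, product = c/a.
a=1, b=7, c=-1
Sum = -(7)/1 = -7
Product = (-1)/1 = -1


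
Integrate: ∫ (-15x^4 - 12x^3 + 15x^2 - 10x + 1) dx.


Reverse power rule on each term:
  ∫ -15x^4 dx = -3x^5
  ∫ -12x^3 dx = -3x^4
  ∫ 15x^2 dx = 5x^3
  ∫ -10x dx = -5x^2
  ∫ 1 dx = x
F(x) = -3x^5 - 3x^4 + 5x^3 - 5x^2 + x + C


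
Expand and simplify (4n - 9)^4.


Expand (4n - 9)^4 by repeated multiplication:
  (4n - 9)^2 = 16n^2 - 72n + 81
  (4n - 9)^3 = 64n^3 - 432n^2 + 972n - 729
= 256n^4 - 2304n^3 + 7776n^2 - 11664n + 6561


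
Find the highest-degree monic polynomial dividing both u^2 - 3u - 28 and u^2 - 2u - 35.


Factor each:
  u^2 - 3u - 28 = (u - 7)(u + 4)
  u^2 - 2u - 35 = (u - 7)(u + 5)
Common monic factor: u - 7


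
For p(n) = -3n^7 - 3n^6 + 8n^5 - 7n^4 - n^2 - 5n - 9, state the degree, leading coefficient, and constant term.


Highest power of n is 7, with coefficient -3. Constant term is -9.
Degree = 7, leading coefficient = -3, constant term = -9


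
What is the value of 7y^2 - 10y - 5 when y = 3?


Using direct substitution:
  7 * (3)^2 = 63
  -10 * (3)^1 = -30
  constant: -5
Sum = 63 - 30 - 5 = 28


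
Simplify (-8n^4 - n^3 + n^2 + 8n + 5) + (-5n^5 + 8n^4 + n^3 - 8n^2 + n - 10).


Align terms by degree and add:
  -8n^4 - n^3 + n^2 + 8n + 5
  -5n^5 + 8n^4 + n^3 - 8n^2 + n - 10
= -5n^5 - 7n^2 + 9n - 5


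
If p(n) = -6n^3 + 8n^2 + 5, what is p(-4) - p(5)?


p(-4) = 517
p(5) = -545
p(-4) - p(5) = 517 + 545 = 1062


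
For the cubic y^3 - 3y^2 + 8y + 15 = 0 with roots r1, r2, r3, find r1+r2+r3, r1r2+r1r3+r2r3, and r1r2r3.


Monic cubic y^3+by^2+cy+d=0: sum=-b, pairwise sum=c, product=-d.
b=-3, c=8, d=15
r1+r2+r3 = 3
r1r2+r1r3+r2r3 = 8
r1r2r3 = -15


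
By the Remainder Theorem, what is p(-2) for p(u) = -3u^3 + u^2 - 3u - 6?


By the Remainder Theorem, the remainder equals p(-2):
  -3*(-2)^3 = 24
  1*(-2)^2 = 4
  -3*(-2)^1 = 6
  constant: -6
Sum: 24 + 4 + 6 - 6 = 28


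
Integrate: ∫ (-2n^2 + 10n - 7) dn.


Reverse power rule on each term:
  ∫ -2n^2 dn = -(2/3)n^3
  ∫ 10n dn = 5n^2
  ∫ -7 dn = -7n
F(n) = -(2/3)n^3 + 5n^2 - 7n + C


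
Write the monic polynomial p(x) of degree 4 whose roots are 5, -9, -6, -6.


p(x) = (x - 5)(x + 9)(x + 6)(x + 6)
Expand: x^4 + 16x^3 + 39x^2 - 396x - 1620


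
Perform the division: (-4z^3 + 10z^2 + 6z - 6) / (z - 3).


(-4z^3 + 10z^2 + 6z - 6) / (z - 3)
Step 1: -4z^2 * (z - 3) = -4z^3 + 12z^2; subtract.
Step 2: -2z * (z - 3) = -2z^2 + 6z; subtract.
Step 3: 0 * (z - 3) = 0; subtract.
Quotient: -4z^2 - 2z, Remainder: -6


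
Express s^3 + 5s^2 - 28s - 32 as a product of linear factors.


Try integer roots (divisors of -32). s=-8: p(-8)=0.
Divide out (s + 8): quotient is s^2 - 3s - 4.
Factor the quadratic: (s - 4)(s + 1)
Result: (s + 8)(s - 4)(s + 1)


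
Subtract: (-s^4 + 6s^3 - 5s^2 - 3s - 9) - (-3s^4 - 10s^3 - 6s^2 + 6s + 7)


Distribute the minus sign:
  (-s^4 + 6s^3 - 5s^2 - 3s - 9)
- (-3s^4 - 10s^3 - 6s^2 + 6s + 7)
Negate second polynomial: 3s^4 + 10s^3 + 6s^2 - 6s - 7
Add: 2s^4 + 16s^3 + s^2 - 9s - 16


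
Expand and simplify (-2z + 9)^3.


Expand (-2z + 9)^3 by repeated multiplication:
  (-2z + 9)^2 = 4z^2 - 36z + 81
= -8z^3 + 108z^2 - 486z + 729


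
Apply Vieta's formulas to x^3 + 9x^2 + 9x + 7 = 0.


Monic cubic x^3+bx^2+cx+d=0: sum=-b, pairwise sum=c, product=-d.
b=9, c=9, d=7
r1+r2+r3 = -9
r1r2+r1r3+r2r3 = 9
r1r2r3 = -7


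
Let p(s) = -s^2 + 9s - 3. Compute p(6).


Using direct substitution:
  -1 * (6)^2 = -36
  9 * (6)^1 = 54
  constant: -3
Sum = -36 + 54 - 3 = 15


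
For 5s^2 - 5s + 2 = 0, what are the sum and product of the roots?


For as^2+bs+c=0: sum = -b/a, product = c/a.
a=5, b=-5, c=2
Sum = -(-5)/5 = 1
Product = (2)/5 = 2/5


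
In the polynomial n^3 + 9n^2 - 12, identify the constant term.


Read off the constant term: -12


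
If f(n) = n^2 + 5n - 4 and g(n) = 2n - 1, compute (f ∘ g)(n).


Substitute g(n) into f:
f(g(n)) = 1*(2n - 1)^2 + 5*(2n - 1) + (-4)
(2n - 1)^2 = 4n^2 - 4n + 1
Expand and combine: 4n^2 + 6n - 8


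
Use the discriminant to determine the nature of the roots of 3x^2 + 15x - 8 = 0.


D = b^2 - 4ac = (15)^2 - 4(3)(-8) = 225 + 96 = 321
Since D > 0: two distinct irrational roots


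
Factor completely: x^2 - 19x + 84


Roots satisfy r1 + r2 = -b/a = 19 and r1*r2 = c/a = 84.
So r1 = 7, r2 = 12.
x^2 - 19x + 84 = (x - r1)(x - r2) = (x - 7)(x - 12)


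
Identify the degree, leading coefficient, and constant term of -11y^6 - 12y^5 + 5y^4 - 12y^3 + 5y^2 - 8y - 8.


Highest power of y is 6, with coefficient -11. Constant term is -8.
Degree = 6, leading coefficient = -11, constant term = -8


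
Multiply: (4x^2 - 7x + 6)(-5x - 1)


Distribute each term of the first polynomial:
  (4x^2)(-5x - 1) = -20x^3 - 4x^2
  (-7x)(-5x - 1) = 35x^2 + 7x
  (6)(-5x - 1) = -30x - 6
Sum: -20x^3 + 31x^2 - 23x - 6


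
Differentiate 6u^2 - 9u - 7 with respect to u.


Apply the power rule term by term:
  d/du(6u^2) = 12u
  d/du(-9u) = -9
  d/du(-7) = 0
p'(u) = 12u - 9


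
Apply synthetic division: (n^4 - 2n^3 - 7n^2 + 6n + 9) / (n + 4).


Synthetic division with c = -4. Coefficients: 1, -2, -7, 6, 9
Bring down 1.
  1 * -4 = -4; -4 - 2 = -6
  -6 * -4 = 24; 24 - 7 = 17
  17 * -4 = -68; -68 + 6 = -62
  -62 * -4 = 248; 248 + 9 = 257
Quotient: n^3 - 6n^2 + 17n - 62, Remainder: 257


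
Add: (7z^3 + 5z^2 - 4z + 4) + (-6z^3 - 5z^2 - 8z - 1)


Align terms by degree and add:
  7z^3 + 5z^2 - 4z + 4
  -6z^3 - 5z^2 - 8z - 1
= z^3 - 12z + 3


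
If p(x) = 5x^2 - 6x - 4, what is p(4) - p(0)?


p(4) = 52
p(0) = -4
p(4) - p(0) = 52 + 4 = 56


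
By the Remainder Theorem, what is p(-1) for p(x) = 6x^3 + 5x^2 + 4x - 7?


By the Remainder Theorem, the remainder equals p(-1):
  6*(-1)^3 = -6
  5*(-1)^2 = 5
  4*(-1)^1 = -4
  constant: -7
Sum: -6 + 5 - 4 - 7 = -12


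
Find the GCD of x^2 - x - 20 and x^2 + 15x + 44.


Factor each:
  x^2 - x - 20 = (x + 4)(x - 5)
  x^2 + 15x + 44 = (x + 4)(x + 11)
Common monic factor: x + 4


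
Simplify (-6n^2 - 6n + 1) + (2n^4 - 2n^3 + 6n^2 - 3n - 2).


Align terms by degree and add:
  -6n^2 - 6n + 1
+ 2n^4 - 2n^3 + 6n^2 - 3n - 2
= 2n^4 - 2n^3 - 9n - 1


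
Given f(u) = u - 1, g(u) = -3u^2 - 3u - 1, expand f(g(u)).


Substitute g(u) into f:
f(g(u)) = 1*(-3u^2 - 3u - 1) + (-1)
Expand and combine: -3u^2 - 3u - 2


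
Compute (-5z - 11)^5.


Expand (-5z - 11)^5 by repeated multiplication:
  (-5z - 11)^2 = 25z^2 + 110z + 121
  (-5z - 11)^3 = -125z^3 - 825z^2 - 1815z - 1331
  (-5z - 11)^4 = 625z^4 + 5500z^3 + 18150z^2 + 26620z + 14641
= -3125z^5 - 34375z^4 - 151250z^3 - 332750z^2 - 366025z - 161051


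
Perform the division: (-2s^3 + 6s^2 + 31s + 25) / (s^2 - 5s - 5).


(-2s^3 + 6s^2 + 31s + 25) / (s^2 - 5s - 5)
Step 1: -2s * (s^2 - 5s - 5) = -2s^3 + 10s^2 + 10s; subtract.
Step 2: -4 * (s^2 - 5s - 5) = -4s^2 + 20s + 20; subtract.
Quotient: -2s - 4, Remainder: s + 5


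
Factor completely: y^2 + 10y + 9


Roots satisfy r1 + r2 = -b/a = -10 and r1*r2 = c/a = 9.
So r1 = -9, r2 = -1.
y^2 + 10y + 9 = (y - r1)(y - r2) = (y + 9)(y + 1)


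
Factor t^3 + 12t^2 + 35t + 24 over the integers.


Try integer roots (divisors of 24). t=-8: p(-8)=0.
Divide out (t + 8): quotient is t^2 + 4t + 3.
Factor the quadratic: (t + 1)(t + 3)
Result: (t + 8)(t + 1)(t + 3)


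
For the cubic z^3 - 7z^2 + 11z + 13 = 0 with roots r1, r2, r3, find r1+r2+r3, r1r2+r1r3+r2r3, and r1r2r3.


Monic cubic z^3+bz^2+cz+d=0: sum=-b, pairwise sum=c, product=-d.
b=-7, c=11, d=13
r1+r2+r3 = 7
r1r2+r1r3+r2r3 = 11
r1r2r3 = -13


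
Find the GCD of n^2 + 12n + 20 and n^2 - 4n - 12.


Factor each:
  n^2 + 12n + 20 = (n + 2)(n + 10)
  n^2 - 4n - 12 = (n + 2)(n - 6)
Common monic factor: n + 2


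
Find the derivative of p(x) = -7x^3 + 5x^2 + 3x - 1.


Apply the power rule term by term:
  d/dx(-7x^3) = -21x^2
  d/dx(5x^2) = 10x
  d/dx(3x) = 3
  d/dx(-1) = 0
p'(x) = -21x^2 + 10x + 3


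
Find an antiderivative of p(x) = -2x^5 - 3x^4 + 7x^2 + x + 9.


Reverse power rule on each term:
  ∫ -2x^5 dx = -(1/3)x^6
  ∫ -3x^4 dx = -(3/5)x^5
  ∫ 7x^2 dx = (7/3)x^3
  ∫ x dx = (1/2)x^2
  ∫ 9 dx = 9x
F(x) = -(1/3)x^6 - (3/5)x^5 + (7/3)x^3 + (1/2)x^2 + 9x + C


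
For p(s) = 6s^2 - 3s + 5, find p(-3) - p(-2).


p(-3) = 68
p(-2) = 35
p(-3) - p(-2) = 68 - 35 = 33


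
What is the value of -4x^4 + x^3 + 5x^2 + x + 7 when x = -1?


Using direct substitution:
  -4 * (-1)^4 = -4
  1 * (-1)^3 = -1
  5 * (-1)^2 = 5
  1 * (-1)^1 = -1
  constant: 7
Sum = -4 - 1 + 5 - 1 + 7 = 6


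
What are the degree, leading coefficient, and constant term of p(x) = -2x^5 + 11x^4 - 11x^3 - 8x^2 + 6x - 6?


Highest power of x is 5, with coefficient -2. Constant term is -6.
Degree = 5, leading coefficient = -2, constant term = -6


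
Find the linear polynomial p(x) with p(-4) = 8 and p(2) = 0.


p(x) = mx + b. Using p(-4)=8, p(2)=0:
m = (8)/(-4 - 2) = 8/-6 = -4/3
b = 8 - m*(-4) = 8 - 16/3 = 8/3
p(x) = -(4/3)x + (8/3)


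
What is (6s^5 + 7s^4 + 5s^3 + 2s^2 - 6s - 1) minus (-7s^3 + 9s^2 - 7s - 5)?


Distribute the minus sign:
  (6s^5 + 7s^4 + 5s^3 + 2s^2 - 6s - 1)
- (-7s^3 + 9s^2 - 7s - 5)
Negate second polynomial: 7s^3 - 9s^2 + 7s + 5
Add: 6s^5 + 7s^4 + 12s^3 - 7s^2 + s + 4


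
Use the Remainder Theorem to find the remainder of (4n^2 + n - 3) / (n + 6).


By the Remainder Theorem, the remainder equals p(-6):
  4*(-6)^2 = 144
  1*(-6)^1 = -6
  constant: -3
Sum: 144 - 6 - 3 = 135


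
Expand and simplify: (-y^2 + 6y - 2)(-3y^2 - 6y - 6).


Distribute each term of the first polynomial:
  (-y^2)(-3y^2 - 6y - 6) = 3y^4 + 6y^3 + 6y^2
  (6y)(-3y^2 - 6y - 6) = -18y^3 - 36y^2 - 36y
  (-2)(-3y^2 - 6y - 6) = 6y^2 + 12y + 12
Sum: 3y^4 - 12y^3 - 24y^2 - 24y + 12


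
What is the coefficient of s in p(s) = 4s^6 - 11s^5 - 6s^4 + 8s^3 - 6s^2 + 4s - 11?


Read off the coefficient of s: 4


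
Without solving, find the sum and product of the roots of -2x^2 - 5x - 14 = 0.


For ax^2+bx+c=0: sum = -b/a, product = c/a.
a=-2, b=-5, c=-14
Sum = -(-5)/-2 = -5/2
Product = (-14)/-2 = 7


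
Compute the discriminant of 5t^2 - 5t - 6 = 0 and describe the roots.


D = b^2 - 4ac = (-5)^2 - 4(5)(-6) = 25 + 120 = 145
Since D > 0: two distinct irrational roots


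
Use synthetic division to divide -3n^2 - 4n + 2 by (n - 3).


Synthetic division with c = 3. Coefficients: -3, -4, 2
Bring down -3.
  -3 * 3 = -9; -9 - 4 = -13
  -13 * 3 = -39; -39 + 2 = -37
Quotient: -3n - 13, Remainder: -37


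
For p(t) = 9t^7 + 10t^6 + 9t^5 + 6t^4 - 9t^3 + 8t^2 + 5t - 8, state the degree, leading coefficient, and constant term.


Highest power of t is 7, with coefficient 9. Constant term is -8.
Degree = 7, leading coefficient = 9, constant term = -8


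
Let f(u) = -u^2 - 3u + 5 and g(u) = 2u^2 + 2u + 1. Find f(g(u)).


Substitute g(u) into f:
f(g(u)) = -1*(2u^2 + 2u + 1)^2 + (-3)*(2u^2 + 2u + 1) + 5
(2u^2 + 2u + 1)^2 = 4u^4 + 8u^3 + 8u^2 + 4u + 1
Expand and combine: -4u^4 - 8u^3 - 14u^2 - 10u + 1


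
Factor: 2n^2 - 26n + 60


Roots satisfy r1 + r2 = -b/a = 13 and r1*r2 = c/a = 30.
So r1 = 10, r2 = 3.
2n^2 - 26n + 60 = 2(n - r1)(n - r2) = 2(n - 10)(n - 3)


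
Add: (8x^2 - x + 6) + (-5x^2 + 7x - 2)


Align terms by degree and add:
  8x^2 - x + 6
  -5x^2 + 7x - 2
= 3x^2 + 6x + 4


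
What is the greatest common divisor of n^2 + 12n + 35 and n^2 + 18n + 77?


Factor each:
  n^2 + 12n + 35 = (n + 7)(n + 5)
  n^2 + 18n + 77 = (n + 7)(n + 11)
Common monic factor: n + 7


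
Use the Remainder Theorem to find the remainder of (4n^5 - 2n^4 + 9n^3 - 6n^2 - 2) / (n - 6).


By the Remainder Theorem, the remainder equals p(6):
  4*(6)^5 = 31104
  -2*(6)^4 = -2592
  9*(6)^3 = 1944
  -6*(6)^2 = -216
  0*(6)^1 = 0
  constant: -2
Sum: 31104 - 2592 + 1944 - 216 + 0 - 2 = 30238


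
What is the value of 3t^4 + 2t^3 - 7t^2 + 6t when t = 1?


Using direct substitution:
  3 * (1)^4 = 3
  2 * (1)^3 = 2
  -7 * (1)^2 = -7
  6 * (1)^1 = 6
  constant: 0
Sum = 3 + 2 - 7 + 6 + 0 = 4


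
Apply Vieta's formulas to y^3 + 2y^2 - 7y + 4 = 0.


Monic cubic y^3+by^2+cy+d=0: sum=-b, pairwise sum=c, product=-d.
b=2, c=-7, d=4
r1+r2+r3 = -2
r1r2+r1r3+r2r3 = -7
r1r2r3 = -4


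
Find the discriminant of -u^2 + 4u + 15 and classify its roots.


D = b^2 - 4ac = (4)^2 - 4(-1)(15) = 16 + 60 = 76
Since D > 0: two distinct irrational roots


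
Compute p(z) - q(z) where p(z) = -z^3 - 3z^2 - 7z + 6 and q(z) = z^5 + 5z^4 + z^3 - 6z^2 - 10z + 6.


Distribute the minus sign:
  (-z^3 - 3z^2 - 7z + 6)
- (z^5 + 5z^4 + z^3 - 6z^2 - 10z + 6)
Negate second polynomial: -z^5 - 5z^4 - z^3 + 6z^2 + 10z - 6
Add: -z^5 - 5z^4 - 2z^3 + 3z^2 + 3z


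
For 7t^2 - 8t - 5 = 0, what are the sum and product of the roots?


For at^2+bt+c=0: sum = -b/a, product = c/a.
a=7, b=-8, c=-5
Sum = -(-8)/7 = 8/7
Product = (-5)/7 = -5/7


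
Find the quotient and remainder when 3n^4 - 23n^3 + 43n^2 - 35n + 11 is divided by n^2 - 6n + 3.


(3n^4 - 23n^3 + 43n^2 - 35n + 11) / (n^2 - 6n + 3)
Step 1: 3n^2 * (n^2 - 6n + 3) = 3n^4 - 18n^3 + 9n^2; subtract.
Step 2: -5n * (n^2 - 6n + 3) = -5n^3 + 30n^2 - 15n; subtract.
Step 3: 4 * (n^2 - 6n + 3) = 4n^2 - 24n + 12; subtract.
Quotient: 3n^2 - 5n + 4, Remainder: 4n - 1


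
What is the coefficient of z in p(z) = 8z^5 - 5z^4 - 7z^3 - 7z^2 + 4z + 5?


Read off the coefficient of z: 4


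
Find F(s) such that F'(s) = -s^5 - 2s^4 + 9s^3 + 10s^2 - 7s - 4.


Reverse power rule on each term:
  ∫ -s^5 ds = -(1/6)s^6
  ∫ -2s^4 ds = -(2/5)s^5
  ∫ 9s^3 ds = (9/4)s^4
  ∫ 10s^2 ds = (10/3)s^3
  ∫ -7s ds = -(7/2)s^2
  ∫ -4 ds = -4s
F(s) = -(1/6)s^6 - (2/5)s^5 + (9/4)s^4 + (10/3)s^3 - (7/2)s^2 - 4s + C


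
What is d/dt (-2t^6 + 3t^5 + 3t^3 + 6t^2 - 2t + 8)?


Apply the power rule term by term:
  d/dt(-2t^6) = -12t^5
  d/dt(3t^5) = 15t^4
  d/dt(3t^3) = 9t^2
  d/dt(6t^2) = 12t
  d/dt(-2t) = -2
  d/dt(8) = 0
p'(t) = -12t^5 + 15t^4 + 9t^2 + 12t - 2


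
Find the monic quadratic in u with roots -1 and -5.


p(u) = (u + 1)(u + 5)
Expand: u^2 + 6u + 5


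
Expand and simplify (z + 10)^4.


Expand (z + 10)^4 by repeated multiplication:
  (z + 10)^2 = z^2 + 20z + 100
  (z + 10)^3 = z^3 + 30z^2 + 300z + 1000
= z^4 + 40z^3 + 600z^2 + 4000z + 10000


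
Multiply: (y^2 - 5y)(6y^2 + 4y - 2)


Distribute each term of the first polynomial:
  (y^2)(6y^2 + 4y - 2) = 6y^4 + 4y^3 - 2y^2
  (-5y)(6y^2 + 4y - 2) = -30y^3 - 20y^2 + 10y
Sum: 6y^4 - 26y^3 - 22y^2 + 10y


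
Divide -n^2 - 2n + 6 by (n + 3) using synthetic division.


Synthetic division with c = -3. Coefficients: -1, -2, 6
Bring down -1.
  -1 * -3 = 3; 3 - 2 = 1
  1 * -3 = -3; -3 + 6 = 3
Quotient: -n + 1, Remainder: 3


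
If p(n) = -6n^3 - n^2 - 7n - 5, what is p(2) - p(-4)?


p(2) = -71
p(-4) = 391
p(2) - p(-4) = -71 - 391 = -462


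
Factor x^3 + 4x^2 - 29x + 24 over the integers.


Try integer roots (divisors of 24). x=1: p(1)=0.
Divide out (x - 1): quotient is x^2 + 5x - 24.
Factor the quadratic: (x - 3)(x + 8)
Result: (x - 1)(x - 3)(x + 8)


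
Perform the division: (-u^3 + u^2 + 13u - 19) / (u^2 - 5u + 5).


(-u^3 + u^2 + 13u - 19) / (u^2 - 5u + 5)
Step 1: -u * (u^2 - 5u + 5) = -u^3 + 5u^2 - 5u; subtract.
Step 2: -4 * (u^2 - 5u + 5) = -4u^2 + 20u - 20; subtract.
Quotient: -u - 4, Remainder: -2u + 1


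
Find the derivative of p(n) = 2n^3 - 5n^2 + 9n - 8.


Apply the power rule term by term:
  d/dn(2n^3) = 6n^2
  d/dn(-5n^2) = -10n
  d/dn(9n) = 9
  d/dn(-8) = 0
p'(n) = 6n^2 - 10n + 9


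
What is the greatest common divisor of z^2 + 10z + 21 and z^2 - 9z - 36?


Factor each:
  z^2 + 10z + 21 = (z + 3)(z + 7)
  z^2 - 9z - 36 = (z + 3)(z - 12)
Common monic factor: z + 3


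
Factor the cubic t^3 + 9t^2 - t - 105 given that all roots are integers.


Try integer roots (divisors of -105). t=-7: p(-7)=0.
Divide out (t + 7): quotient is t^2 + 2t - 15.
Factor the quadratic: (t + 5)(t - 3)
Result: (t + 7)(t + 5)(t - 3)


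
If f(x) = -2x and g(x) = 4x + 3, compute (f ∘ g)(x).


Substitute g(x) into f:
f(g(x)) = -2*(4x + 3)
Expand and combine: -8x - 6


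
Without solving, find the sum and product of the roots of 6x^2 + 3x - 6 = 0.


For ax^2+bx+c=0: sum = -b/a, product = c/a.
a=6, b=3, c=-6
Sum = -(3)/6 = -1/2
Product = (-6)/6 = -1


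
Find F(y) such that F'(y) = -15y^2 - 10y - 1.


Reverse power rule on each term:
  ∫ -15y^2 dy = -5y^3
  ∫ -10y dy = -5y^2
  ∫ -1 dy = -y
F(y) = -5y^3 - 5y^2 - y + C
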